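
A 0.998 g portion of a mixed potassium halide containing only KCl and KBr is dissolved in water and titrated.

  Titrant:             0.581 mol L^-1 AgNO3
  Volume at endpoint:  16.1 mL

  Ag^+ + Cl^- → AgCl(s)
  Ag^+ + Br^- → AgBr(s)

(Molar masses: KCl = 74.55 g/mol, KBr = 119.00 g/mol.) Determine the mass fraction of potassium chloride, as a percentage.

19.3 %

n(AgNO3) = 0.0161 × 0.581 = 9.35 × 10^-3 mol
Let x = n(KCl), y = n(KBr).
Titrant: 1x + 1y = 9.35 × 10^-3;  mass: 74.55x + 119.00y = 0.998
Solving, x = 2.59 × 10^-3 mol, y = 6.76 × 10^-3 mol
mass of KCl = 2.59 × 10^-3 × 74.55 = 0.193 g
% KCl = 0.193 / 0.998 × 100 = 19.3 %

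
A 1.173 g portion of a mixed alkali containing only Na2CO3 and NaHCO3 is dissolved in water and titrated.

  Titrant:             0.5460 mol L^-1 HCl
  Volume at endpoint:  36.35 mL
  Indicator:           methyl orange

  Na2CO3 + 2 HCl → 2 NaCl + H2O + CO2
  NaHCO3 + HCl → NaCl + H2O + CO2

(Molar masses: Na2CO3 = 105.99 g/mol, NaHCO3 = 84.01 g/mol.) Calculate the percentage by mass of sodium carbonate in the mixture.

72.01 %

n(HCl) = 0.03635 × 0.5460 = 0.01985 mol
Let x = n(Na2CO3), y = n(NaHCO3).
Titrant: 2x + 1y = 0.01985;  mass: 105.99x + 84.01y = 1.173
Solving, x = 7.970 × 10^-3 mol, y = 3.908 × 10^-3 mol
mass of Na2CO3 = 7.970 × 10^-3 × 105.99 = 0.8447 g
% Na2CO3 = 0.8447 / 1.173 × 100 = 72.01 %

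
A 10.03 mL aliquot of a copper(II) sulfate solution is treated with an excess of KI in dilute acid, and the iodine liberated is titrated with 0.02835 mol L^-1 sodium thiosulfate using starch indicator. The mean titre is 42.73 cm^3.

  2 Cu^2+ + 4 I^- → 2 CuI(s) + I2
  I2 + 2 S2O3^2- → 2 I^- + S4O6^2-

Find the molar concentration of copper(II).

n(S2O3^2-) = 0.04273 × 0.02835 = 1.211 × 10^-3 mol
n(I2) = n(S2O3^2-)/2 = 6.057 × 10^-4 mol
From the 2:1 ratio, n(Cu2+) in the aliquot = 2/1 × 6.057 × 10^-4 = 1.211 × 10^-3 mol
[Cu2+] = 1.211 × 10^-3 / 0.01003 = 0.1208 mol/L

0.1208 mol/L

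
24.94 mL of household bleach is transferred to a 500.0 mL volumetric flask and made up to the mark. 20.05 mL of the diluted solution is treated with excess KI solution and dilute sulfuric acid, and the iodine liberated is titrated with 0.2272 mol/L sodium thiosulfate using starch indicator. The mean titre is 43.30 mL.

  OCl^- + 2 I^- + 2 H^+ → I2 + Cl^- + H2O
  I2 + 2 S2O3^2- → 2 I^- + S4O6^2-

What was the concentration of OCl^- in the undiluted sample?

4.918 mol/L

n(S2O3^2-) = 0.04330 × 0.2272 = 9.838 × 10^-3 mol
n(I2) = n(S2O3^2-)/2 = 4.919 × 10^-3 mol
n(OCl^-) in the aliquot = 4.919 × 10^-3 mol (1:1 ratio)
[OCl^-]_dilute = 4.919 × 10^-3 / 0.02005 = 0.2453 mol/L
[OCl^-]_original = 0.2453 × 500.0/24.94 = 4.918 mol/L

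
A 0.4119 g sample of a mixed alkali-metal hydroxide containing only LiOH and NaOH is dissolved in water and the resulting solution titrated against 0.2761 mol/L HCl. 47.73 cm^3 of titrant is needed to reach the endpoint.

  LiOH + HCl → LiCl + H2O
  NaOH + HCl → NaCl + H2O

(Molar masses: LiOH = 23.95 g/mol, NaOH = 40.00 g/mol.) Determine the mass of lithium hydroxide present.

n(HCl) = 0.04773 × 0.2761 = 0.01318 mol
Let x = n(LiOH), y = n(NaOH).
Titrant: 1x + 1y = 0.01318;  mass: 23.95x + 40.00y = 0.4119
Solving, x = 7.179 × 10^-3 mol, y = 5.999 × 10^-3 mol
mass of LiOH = 7.179 × 10^-3 × 23.95 = 0.1719 g

0.1719 g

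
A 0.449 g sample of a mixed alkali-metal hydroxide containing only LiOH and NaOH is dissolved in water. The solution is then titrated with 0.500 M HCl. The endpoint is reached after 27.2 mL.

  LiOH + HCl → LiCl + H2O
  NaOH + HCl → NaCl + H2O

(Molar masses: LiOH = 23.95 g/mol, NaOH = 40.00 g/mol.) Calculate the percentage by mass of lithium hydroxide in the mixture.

n(HCl) = 0.0272 × 0.500 = 0.0136 mol
Let x = n(LiOH), y = n(NaOH).
Titrant: 1x + 1y = 0.0136;  mass: 23.95x + 40.00y = 0.449
Solving, x = 5.92 × 10^-3 mol, y = 7.68 × 10^-3 mol
mass of LiOH = 5.92 × 10^-3 × 23.95 = 0.142 g
% LiOH = 0.142 / 0.449 × 100 = 31.6 %

31.6 %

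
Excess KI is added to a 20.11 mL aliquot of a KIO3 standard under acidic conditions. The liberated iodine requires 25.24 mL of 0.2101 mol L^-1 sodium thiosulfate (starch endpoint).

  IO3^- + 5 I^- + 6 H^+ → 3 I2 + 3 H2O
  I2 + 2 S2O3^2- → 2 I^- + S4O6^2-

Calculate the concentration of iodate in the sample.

0.04395 mol/L

n(S2O3^2-) = 0.02524 × 0.2101 = 5.303 × 10^-3 mol
n(I2) = n(S2O3^2-)/2 = 2.651 × 10^-3 mol
From the 1:3 ratio, n(IO3^-) in the aliquot = 1/3 × 2.651 × 10^-3 = 8.838 × 10^-4 mol
[IO3^-] = 8.838 × 10^-4 / 0.02011 = 0.04395 mol/L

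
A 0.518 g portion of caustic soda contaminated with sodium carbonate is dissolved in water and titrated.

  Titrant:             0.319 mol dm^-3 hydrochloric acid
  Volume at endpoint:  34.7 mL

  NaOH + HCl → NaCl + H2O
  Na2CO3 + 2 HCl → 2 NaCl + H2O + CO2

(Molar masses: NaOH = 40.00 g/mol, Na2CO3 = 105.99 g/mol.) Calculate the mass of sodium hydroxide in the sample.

n(HCl) = 0.0347 × 0.319 = 0.0111 mol
Let x = n(NaOH), y = n(Na2CO3).
Titrant: 1x + 2y = 0.0111;  mass: 40.00x + 105.99y = 0.518
Solving, x = 5.28 × 10^-3 mol, y = 2.89 × 10^-3 mol
mass of NaOH = 5.28 × 10^-3 × 40.00 = 0.211 g

0.211 g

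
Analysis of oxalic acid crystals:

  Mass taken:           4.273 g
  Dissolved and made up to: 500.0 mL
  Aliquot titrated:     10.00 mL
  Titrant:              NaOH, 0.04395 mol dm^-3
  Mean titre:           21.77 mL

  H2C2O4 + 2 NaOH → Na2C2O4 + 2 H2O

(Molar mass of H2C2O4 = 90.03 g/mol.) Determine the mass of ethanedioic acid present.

2.153 g

n(NaOH) per titration = 0.02177 × 0.04395 = 9.568 × 10^-4 mol
From the 1:2 ratio, n(H2C2O4) in each aliquot = 1/2 × 9.568 × 10^-4 = 4.784 × 10^-4 mol
n(H2C2O4) in the whole flask = 4.784 × 10^-4 × 500.0/10.00 = 0.02392 mol
mass of H2C2O4 = 0.02392 × 90.03 = 2.153 g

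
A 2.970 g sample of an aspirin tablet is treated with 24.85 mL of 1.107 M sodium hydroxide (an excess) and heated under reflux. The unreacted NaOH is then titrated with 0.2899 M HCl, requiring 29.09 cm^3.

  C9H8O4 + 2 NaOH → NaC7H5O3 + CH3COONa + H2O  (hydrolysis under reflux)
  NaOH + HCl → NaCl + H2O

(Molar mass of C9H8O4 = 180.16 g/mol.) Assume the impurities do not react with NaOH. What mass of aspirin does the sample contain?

1.718 g

n(NaOH) added = 0.02485 × 1.107 = 0.02751 mol
n(HCl) used in back-titration = 0.02909 × 0.2899 = 8.433 × 10^-3 mol
n(NaOH) left over = 8.433 × 10^-3 mol (1:1 ratio)
n(NaOH) consumed by analyte = 0.02751 − 8.433 × 10^-3 = 0.01908 mol
From the 1:2 ratio, n(C9H8O4) = 1/2 × 0.01908 = 9.538 × 10^-3 mol
mass of C9H8O4 = 9.538 × 10^-3 × 180.16 = 1.718 g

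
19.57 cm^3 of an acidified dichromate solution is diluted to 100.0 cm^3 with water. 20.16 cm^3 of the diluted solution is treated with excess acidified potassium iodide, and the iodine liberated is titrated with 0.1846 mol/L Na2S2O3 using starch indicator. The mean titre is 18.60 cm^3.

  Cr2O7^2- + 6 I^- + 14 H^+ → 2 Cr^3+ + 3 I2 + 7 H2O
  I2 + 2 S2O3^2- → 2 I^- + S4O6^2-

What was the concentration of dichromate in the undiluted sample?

n(S2O3^2-) = 0.01860 × 0.1846 = 3.434 × 10^-3 mol
n(I2) = n(S2O3^2-)/2 = 1.717 × 10^-3 mol
From the 1:3 ratio, n(Cr2O7^2-) in the aliquot = 1/3 × 1.717 × 10^-3 = 5.723 × 10^-4 mol
[Cr2O7^2-]_dilute = 5.723 × 10^-4 / 0.02016 = 0.02839 mol/L
[Cr2O7^2-]_original = 0.02839 × 100.0/19.57 = 0.1450 mol/L

0.1450 mol/L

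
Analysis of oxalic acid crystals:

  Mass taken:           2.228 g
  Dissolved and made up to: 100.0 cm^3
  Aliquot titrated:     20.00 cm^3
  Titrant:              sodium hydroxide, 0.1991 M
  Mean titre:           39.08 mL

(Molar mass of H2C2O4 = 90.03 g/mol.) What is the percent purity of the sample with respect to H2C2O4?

H2C2O4 + 2 NaOH → Na2C2O4 + 2 H2O
n(NaOH) per titration = 0.03908 × 0.1991 = 7.781 × 10^-3 mol
From the 1:2 ratio, n(H2C2O4) in each aliquot = 1/2 × 7.781 × 10^-3 = 3.890 × 10^-3 mol
n(H2C2O4) in the whole flask = 3.890 × 10^-3 × 100.0/20.00 = 0.01945 mol
mass of H2C2O4 = 0.01945 × 90.03 = 1.751 g
% H2C2O4 = 1.751 / 2.228 × 100 = 78.60 %

78.60 %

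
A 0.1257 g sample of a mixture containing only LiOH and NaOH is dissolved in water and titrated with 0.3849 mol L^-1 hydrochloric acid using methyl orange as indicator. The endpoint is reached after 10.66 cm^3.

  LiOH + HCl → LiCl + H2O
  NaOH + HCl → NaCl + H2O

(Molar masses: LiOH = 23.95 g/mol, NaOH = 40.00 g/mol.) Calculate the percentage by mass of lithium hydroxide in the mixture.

n(HCl) = 0.01066 × 0.3849 = 4.103 × 10^-3 mol
Let x = n(LiOH), y = n(NaOH).
Titrant: 1x + 1y = 4.103 × 10^-3;  mass: 23.95x + 40.00y = 0.1257
Solving, x = 2.394 × 10^-3 mol, y = 1.709 × 10^-3 mol
mass of LiOH = 2.394 × 10^-3 × 23.95 = 0.05733 g
% LiOH = 0.05733 / 0.1257 × 100 = 45.61 %

45.61 %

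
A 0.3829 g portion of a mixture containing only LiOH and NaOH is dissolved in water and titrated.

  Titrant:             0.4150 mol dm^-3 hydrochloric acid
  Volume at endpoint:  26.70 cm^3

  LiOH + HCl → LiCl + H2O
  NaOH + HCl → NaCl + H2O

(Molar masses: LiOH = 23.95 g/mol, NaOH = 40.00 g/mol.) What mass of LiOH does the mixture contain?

0.09001 g

n(HCl) = 0.02670 × 0.4150 = 0.01108 mol
Let x = n(LiOH), y = n(NaOH).
Titrant: 1x + 1y = 0.01108;  mass: 23.95x + 40.00y = 0.3829
Solving, x = 3.758 × 10^-3 mol, y = 7.322 × 10^-3 mol
mass of LiOH = 3.758 × 10^-3 × 23.95 = 0.09001 g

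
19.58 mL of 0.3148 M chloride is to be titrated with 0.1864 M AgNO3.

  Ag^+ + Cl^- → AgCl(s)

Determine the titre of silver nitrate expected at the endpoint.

n(Cl-) = 0.01958 L × 0.3148 mol/L = 6.164 × 10^-3 mol
n(AgNO3) = 6.164 × 10^-3 mol (1:1 stoichiometry)
V(AgNO3) = 6.164 × 10^-3 mol / 0.1864 mol/L = 0.03307 L = 33.07 mL

33.07 mL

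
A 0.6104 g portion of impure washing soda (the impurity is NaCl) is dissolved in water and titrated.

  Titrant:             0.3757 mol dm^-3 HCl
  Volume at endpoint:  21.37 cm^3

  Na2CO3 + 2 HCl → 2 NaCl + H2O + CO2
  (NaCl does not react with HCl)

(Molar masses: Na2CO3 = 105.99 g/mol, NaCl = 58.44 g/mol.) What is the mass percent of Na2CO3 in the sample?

n(HCl) = 0.02137 × 0.3757 = 8.029 × 10^-3 mol
Let x = n(Na2CO3), y = n(NaCl).
Titrant: 2x = 8.029 × 10^-3;  mass: 105.99x + 58.44y = 0.6104
Solving, x = 4.014 × 10^-3 mol, y = 3.164 × 10^-3 mol
mass of Na2CO3 = 4.014 × 10^-3 × 105.99 = 0.4255 g
% Na2CO3 = 0.4255 / 0.6104 × 100 = 69.71 %

69.71 %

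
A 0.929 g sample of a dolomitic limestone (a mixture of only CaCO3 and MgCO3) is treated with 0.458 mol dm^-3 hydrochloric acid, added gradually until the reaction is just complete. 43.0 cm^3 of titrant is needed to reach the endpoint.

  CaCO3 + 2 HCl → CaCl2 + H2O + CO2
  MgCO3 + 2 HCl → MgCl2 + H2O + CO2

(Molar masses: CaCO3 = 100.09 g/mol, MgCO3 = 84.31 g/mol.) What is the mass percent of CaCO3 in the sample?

67.5 %

n(HCl) = 0.0430 × 0.458 = 0.0197 mol
Let x = n(CaCO3), y = n(MgCO3).
Titrant: 2x + 2y = 0.0197;  mass: 100.09x + 84.31y = 0.929
Solving, x = 6.26 × 10^-3 mol, y = 3.59 × 10^-3 mol
mass of CaCO3 = 6.26 × 10^-3 × 100.09 = 0.627 g
% CaCO3 = 0.627 / 0.929 × 100 = 67.5 %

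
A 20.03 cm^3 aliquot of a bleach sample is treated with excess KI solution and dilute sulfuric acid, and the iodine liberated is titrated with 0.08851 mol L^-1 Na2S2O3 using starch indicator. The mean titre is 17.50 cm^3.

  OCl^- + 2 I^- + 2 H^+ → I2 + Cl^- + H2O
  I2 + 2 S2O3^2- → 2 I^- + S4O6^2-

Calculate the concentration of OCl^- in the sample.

0.03867 mol/L

n(S2O3^2-) = 0.01750 × 0.08851 = 1.549 × 10^-3 mol
n(I2) = n(S2O3^2-)/2 = 7.745 × 10^-4 mol
n(OCl^-) in the aliquot = 7.745 × 10^-4 mol (1:1 ratio)
[OCl^-] = 7.745 × 10^-4 / 0.02003 = 0.03867 mol/L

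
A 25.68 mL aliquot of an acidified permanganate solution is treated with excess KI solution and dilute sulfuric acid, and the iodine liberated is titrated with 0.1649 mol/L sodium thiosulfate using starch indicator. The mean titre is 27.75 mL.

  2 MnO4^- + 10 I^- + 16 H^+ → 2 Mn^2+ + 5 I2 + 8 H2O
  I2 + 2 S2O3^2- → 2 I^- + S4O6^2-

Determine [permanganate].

n(S2O3^2-) = 0.02775 × 0.1649 = 4.576 × 10^-3 mol
n(I2) = n(S2O3^2-)/2 = 2.288 × 10^-3 mol
From the 2:5 ratio, n(MnO4^-) in the aliquot = 2/5 × 2.288 × 10^-3 = 9.152 × 10^-4 mol
[MnO4^-] = 9.152 × 10^-4 / 0.02568 = 0.03564 mol/L

0.03564 mol/L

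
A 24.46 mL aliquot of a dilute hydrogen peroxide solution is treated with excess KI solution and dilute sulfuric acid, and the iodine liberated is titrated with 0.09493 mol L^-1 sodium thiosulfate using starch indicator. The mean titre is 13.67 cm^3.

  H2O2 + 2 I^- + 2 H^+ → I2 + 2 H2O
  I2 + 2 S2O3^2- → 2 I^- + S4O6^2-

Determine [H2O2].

n(S2O3^2-) = 0.01367 × 0.09493 = 1.298 × 10^-3 mol
n(I2) = n(S2O3^2-)/2 = 6.488 × 10^-4 mol
n(H2O2) in the aliquot = 6.488 × 10^-4 mol (1:1 ratio)
[H2O2] = 6.488 × 10^-4 / 0.02446 = 0.02653 mol/L

0.02653 mol/L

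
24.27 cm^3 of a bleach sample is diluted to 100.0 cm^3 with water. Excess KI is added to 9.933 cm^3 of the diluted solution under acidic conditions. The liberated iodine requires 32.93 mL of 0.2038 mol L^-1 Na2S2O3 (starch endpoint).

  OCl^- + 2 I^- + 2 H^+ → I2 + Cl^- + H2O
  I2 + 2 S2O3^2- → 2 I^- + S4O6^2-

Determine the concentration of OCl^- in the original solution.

n(S2O3^2-) = 0.03293 × 0.2038 = 6.711 × 10^-3 mol
n(I2) = n(S2O3^2-)/2 = 3.356 × 10^-3 mol
n(OCl^-) in the aliquot = 3.356 × 10^-3 mol (1:1 ratio)
[OCl^-]_dilute = 3.356 × 10^-3 / 0.009933 = 0.3378 mol/L
[OCl^-]_original = 0.3378 × 100.0/24.27 = 1.392 mol/L

1.392 mol/L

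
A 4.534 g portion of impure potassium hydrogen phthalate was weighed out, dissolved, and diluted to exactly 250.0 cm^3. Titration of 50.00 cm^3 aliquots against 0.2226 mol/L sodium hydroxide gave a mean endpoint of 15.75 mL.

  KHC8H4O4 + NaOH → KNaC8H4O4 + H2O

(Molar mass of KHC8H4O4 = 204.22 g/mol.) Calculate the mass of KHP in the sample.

3.580 g

n(NaOH) per titration = 0.01575 × 0.2226 = 3.506 × 10^-3 mol
n(KHC8H4O4) in each aliquot = 3.506 × 10^-3 mol (1:1 ratio)
n(KHC8H4O4) in the whole flask = 3.506 × 10^-3 × 250.0/50.00 = 0.01753 mol
mass of KHC8H4O4 = 0.01753 × 204.22 = 3.580 g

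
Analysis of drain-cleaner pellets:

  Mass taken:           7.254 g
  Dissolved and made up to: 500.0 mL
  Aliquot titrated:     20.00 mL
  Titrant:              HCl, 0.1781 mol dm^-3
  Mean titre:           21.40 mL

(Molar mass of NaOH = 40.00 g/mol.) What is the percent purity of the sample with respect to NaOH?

52.54 %

NaOH + HCl → NaCl + H2O
n(HCl) per titration = 0.02140 × 0.1781 = 3.811 × 10^-3 mol
n(NaOH) in each aliquot = 3.811 × 10^-3 mol (1:1 ratio)
n(NaOH) in the whole flask = 3.811 × 10^-3 × 500.0/20.00 = 0.09528 mol
mass of NaOH = 0.09528 × 40.00 = 3.811 g
% NaOH = 3.811 / 7.254 × 100 = 52.54 %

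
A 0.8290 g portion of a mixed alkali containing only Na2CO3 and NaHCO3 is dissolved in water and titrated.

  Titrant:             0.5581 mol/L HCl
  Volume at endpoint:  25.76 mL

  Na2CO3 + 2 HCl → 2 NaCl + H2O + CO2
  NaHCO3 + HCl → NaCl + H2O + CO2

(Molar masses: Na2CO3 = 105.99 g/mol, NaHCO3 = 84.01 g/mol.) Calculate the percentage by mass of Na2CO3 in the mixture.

78.07 %

n(HCl) = 0.02576 × 0.5581 = 0.01438 mol
Let x = n(Na2CO3), y = n(NaHCO3).
Titrant: 2x + 1y = 0.01438;  mass: 105.99x + 84.01y = 0.8290
Solving, x = 6.106 × 10^-3 mol, y = 2.164 × 10^-3 mol
mass of Na2CO3 = 6.106 × 10^-3 × 105.99 = 0.6472 g
% Na2CO3 = 0.6472 / 0.8290 × 100 = 78.07 %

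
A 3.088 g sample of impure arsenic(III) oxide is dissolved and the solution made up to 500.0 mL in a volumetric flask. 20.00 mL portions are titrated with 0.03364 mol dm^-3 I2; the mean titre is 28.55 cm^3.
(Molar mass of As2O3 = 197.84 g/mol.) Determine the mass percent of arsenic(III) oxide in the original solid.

As2O3 + 2 I2 + 2 H2O → As2O5 + 4 HI
n(I2) per titration = 0.02855 × 0.03364 = 9.604 × 10^-4 mol
From the 1:2 ratio, n(As2O3) in each aliquot = 1/2 × 9.604 × 10^-4 = 4.802 × 10^-4 mol
n(As2O3) in the whole flask = 4.802 × 10^-4 × 500.0/20.00 = 0.01201 mol
mass of As2O3 = 0.01201 × 197.84 = 2.375 g
% As2O3 = 2.375 / 3.088 × 100 = 76.91 %

76.91 %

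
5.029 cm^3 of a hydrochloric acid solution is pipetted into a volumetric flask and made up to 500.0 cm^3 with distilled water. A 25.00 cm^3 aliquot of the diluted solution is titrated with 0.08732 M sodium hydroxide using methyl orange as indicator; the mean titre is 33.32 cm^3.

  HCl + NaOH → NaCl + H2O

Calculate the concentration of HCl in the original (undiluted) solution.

11.57 M

n(NaOH) = 0.03332 × 0.08732 = 2.910 × 10^-3 mol
n(HCl) in the aliquot = 2.910 × 10^-3 mol (1:1 ratio)
[HCl]_dilute = 2.910 × 10^-3 / 0.02500 = 0.1164 mol/L
Dilution factor = 500.0 / 5.029 = 99.42
[HCl]_stock = 0.1164 × 99.42 = 11.57 mol/L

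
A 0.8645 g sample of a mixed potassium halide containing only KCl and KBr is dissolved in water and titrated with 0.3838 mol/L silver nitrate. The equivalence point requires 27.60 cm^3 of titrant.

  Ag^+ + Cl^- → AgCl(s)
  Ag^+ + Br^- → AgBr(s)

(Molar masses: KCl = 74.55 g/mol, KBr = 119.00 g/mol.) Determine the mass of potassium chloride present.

0.6642 g

n(AgNO3) = 0.02760 × 0.3838 = 0.01059 mol
Let x = n(KCl), y = n(KBr).
Titrant: 1x + 1y = 0.01059;  mass: 74.55x + 119.00y = 0.8645
Solving, x = 8.910 × 10^-3 mol, y = 1.683 × 10^-3 mol
mass of KCl = 8.910 × 10^-3 × 74.55 = 0.6642 g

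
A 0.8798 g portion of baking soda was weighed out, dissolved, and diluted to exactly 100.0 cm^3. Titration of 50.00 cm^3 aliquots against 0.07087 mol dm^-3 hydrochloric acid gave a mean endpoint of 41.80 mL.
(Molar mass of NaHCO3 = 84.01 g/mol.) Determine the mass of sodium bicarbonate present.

0.4977 g

NaHCO3 + HCl → NaCl + H2O + CO2
n(HCl) per titration = 0.04180 × 0.07087 = 2.962 × 10^-3 mol
n(NaHCO3) in each aliquot = 2.962 × 10^-3 mol (1:1 ratio)
n(NaHCO3) in the whole flask = 2.962 × 10^-3 × 100.0/50.00 = 5.925 × 10^-3 mol
mass of NaHCO3 = 5.925 × 10^-3 × 84.01 = 0.4977 g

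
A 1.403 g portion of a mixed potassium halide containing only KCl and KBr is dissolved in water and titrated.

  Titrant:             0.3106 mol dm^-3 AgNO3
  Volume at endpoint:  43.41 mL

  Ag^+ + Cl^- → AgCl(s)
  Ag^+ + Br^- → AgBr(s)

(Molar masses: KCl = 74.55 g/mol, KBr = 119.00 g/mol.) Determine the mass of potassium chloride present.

n(AgNO3) = 0.04341 × 0.3106 = 0.01348 mol
Let x = n(KCl), y = n(KBr).
Titrant: 1x + 1y = 0.01348;  mass: 74.55x + 119.00y = 1.403
Solving, x = 4.533 × 10^-3 mol, y = 8.950 × 10^-3 mol
mass of KCl = 4.533 × 10^-3 × 74.55 = 0.3379 g

0.3379 g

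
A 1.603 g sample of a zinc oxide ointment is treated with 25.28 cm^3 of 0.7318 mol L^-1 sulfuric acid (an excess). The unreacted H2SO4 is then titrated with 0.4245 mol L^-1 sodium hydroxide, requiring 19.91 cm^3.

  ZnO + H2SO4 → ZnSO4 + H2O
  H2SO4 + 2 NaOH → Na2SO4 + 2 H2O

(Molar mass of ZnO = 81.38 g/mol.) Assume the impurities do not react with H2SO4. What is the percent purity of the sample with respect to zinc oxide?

72.47 %

n(H2SO4) added = 0.02528 × 0.7318 = 0.01850 mol
n(NaOH) used in back-titration = 0.01991 × 0.4245 = 8.452 × 10^-3 mol
From the 1:2 ratio, n(H2SO4) left over = 1/2 × 8.452 × 10^-3 = 4.226 × 10^-3 mol
n(H2SO4) consumed by analyte = 0.01850 − 4.226 × 10^-3 = 0.01427 mol
n(ZnO) = 0.01427 mol (1:1 ratio)
mass of ZnO = 0.01427 × 81.38 = 1.162 g
% ZnO = 1.162 / 1.603 × 100 = 72.47 %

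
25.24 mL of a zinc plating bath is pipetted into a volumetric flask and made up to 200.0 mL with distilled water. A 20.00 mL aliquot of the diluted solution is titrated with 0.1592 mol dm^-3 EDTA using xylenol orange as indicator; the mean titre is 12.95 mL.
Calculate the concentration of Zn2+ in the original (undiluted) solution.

Zn^2+ + EDTA^4- → [Zn(EDTA)]^2-
n(EDTA) = 0.01295 × 0.1592 = 2.062 × 10^-3 mol
n(Zn2+) in the aliquot = 2.062 × 10^-3 mol (1:1 ratio)
[Zn2+]_dilute = 2.062 × 10^-3 / 0.02000 = 0.1031 mol/L
Dilution factor = 200.0 / 25.24 = 7.924
[Zn2+]_stock = 0.1031 × 7.924 = 0.8168 mol/L

0.8168 mol/L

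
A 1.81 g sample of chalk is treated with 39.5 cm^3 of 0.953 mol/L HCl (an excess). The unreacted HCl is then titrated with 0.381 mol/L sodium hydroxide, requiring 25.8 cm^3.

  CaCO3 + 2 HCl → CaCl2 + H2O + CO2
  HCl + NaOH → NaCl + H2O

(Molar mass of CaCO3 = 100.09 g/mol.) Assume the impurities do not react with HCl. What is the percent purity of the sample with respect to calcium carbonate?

n(HCl) added = 0.0395 × 0.953 = 0.0376 mol
n(NaOH) used in back-titration = 0.0258 × 0.381 = 9.83 × 10^-3 mol
n(HCl) left over = 9.83 × 10^-3 mol (1:1 ratio)
n(HCl) consumed by analyte = 0.0376 − 9.83 × 10^-3 = 0.0278 mol
From the 1:2 ratio, n(CaCO3) = 1/2 × 0.0278 = 0.0139 mol
mass of CaCO3 = 0.0139 × 100.09 = 1.39 g
% CaCO3 = 1.39 / 1.81 × 100 = 76.9 %

76.9 %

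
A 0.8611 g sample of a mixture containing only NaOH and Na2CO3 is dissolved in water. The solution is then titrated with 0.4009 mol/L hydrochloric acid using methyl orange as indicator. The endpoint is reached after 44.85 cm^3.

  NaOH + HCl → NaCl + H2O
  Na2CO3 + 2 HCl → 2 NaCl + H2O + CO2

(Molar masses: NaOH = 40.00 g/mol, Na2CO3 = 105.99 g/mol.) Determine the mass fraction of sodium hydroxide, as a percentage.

n(HCl) = 0.04485 × 0.4009 = 0.01798 mol
Let x = n(NaOH), y = n(Na2CO3).
Titrant: 1x + 2y = 0.01798;  mass: 40.00x + 105.99y = 0.8611
Solving, x = 7.062 × 10^-3 mol, y = 5.459 × 10^-3 mol
mass of NaOH = 7.062 × 10^-3 × 40.00 = 0.2825 g
% NaOH = 0.2825 / 0.8611 × 100 = 32.80 %

32.80 %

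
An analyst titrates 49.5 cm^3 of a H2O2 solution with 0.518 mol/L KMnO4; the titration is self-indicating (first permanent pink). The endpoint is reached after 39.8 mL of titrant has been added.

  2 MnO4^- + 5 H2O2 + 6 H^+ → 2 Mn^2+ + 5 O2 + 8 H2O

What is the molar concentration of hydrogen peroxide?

1.04 mol/L

n(KMnO4) = 0.0398 L × 0.518 mol/L = 0.0206 mol
From the 5:2 mole ratio, n(H2O2) = 5/2 × 0.0206 = 0.0515 mol
[H2O2] = 0.0515 mol / 0.0495 L = 1.04 mol/L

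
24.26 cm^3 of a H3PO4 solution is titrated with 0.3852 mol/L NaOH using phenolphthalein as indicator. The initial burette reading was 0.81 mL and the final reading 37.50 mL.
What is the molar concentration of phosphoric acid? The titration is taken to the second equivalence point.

0.2913 mol/L

H3PO4 + 2 NaOH → Na2HPO4 + 2 H2O
n(NaOH) = 0.03669 L × 0.3852 mol/L = 0.01413 mol
From the 1:2 mole ratio, n(H3PO4) = 1/2 × 0.01413 = 7.066 × 10^-3 mol
[H3PO4] = 7.066 × 10^-3 mol / 0.02426 L = 0.2913 mol/L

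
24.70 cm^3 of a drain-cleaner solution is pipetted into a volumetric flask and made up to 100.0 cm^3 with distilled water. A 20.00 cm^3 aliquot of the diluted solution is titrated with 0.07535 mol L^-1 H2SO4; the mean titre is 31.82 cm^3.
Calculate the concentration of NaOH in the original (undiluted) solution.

0.9707 mol/L

2 NaOH + H2SO4 → Na2SO4 + 2 H2O
n(H2SO4) = 0.03182 × 0.07535 = 2.398 × 10^-3 mol
From the 2:1 ratio, n(NaOH) in the aliquot = 2/1 × 2.398 × 10^-3 = 4.795 × 10^-3 mol
[NaOH]_dilute = 4.795 × 10^-3 / 0.02000 = 0.2398 mol/L
Dilution factor = 100.0 / 24.70 = 4.049
[NaOH]_stock = 0.2398 × 4.049 = 0.9707 mol/L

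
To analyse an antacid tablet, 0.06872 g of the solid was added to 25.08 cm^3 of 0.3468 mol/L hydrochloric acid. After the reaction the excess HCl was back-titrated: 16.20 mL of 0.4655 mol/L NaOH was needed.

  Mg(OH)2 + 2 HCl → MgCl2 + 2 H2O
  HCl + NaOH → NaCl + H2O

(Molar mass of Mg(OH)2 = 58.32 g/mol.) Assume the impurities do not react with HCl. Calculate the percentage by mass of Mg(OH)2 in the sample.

n(HCl) added = 0.02508 × 0.3468 = 8.698 × 10^-3 mol
n(NaOH) used in back-titration = 0.01620 × 0.4655 = 7.541 × 10^-3 mol
n(HCl) left over = 7.541 × 10^-3 mol (1:1 ratio)
n(HCl) consumed by analyte = 8.698 × 10^-3 − 7.541 × 10^-3 = 1.157 × 10^-3 mol
From the 1:2 ratio, n(Mg(OH)2) = 1/2 × 1.157 × 10^-3 = 5.783 × 10^-4 mol
mass of Mg(OH)2 = 5.783 × 10^-4 × 58.32 = 0.03373 g
% Mg(OH)2 = 0.03373 / 0.06872 × 100 = 49.08 %

49.08 %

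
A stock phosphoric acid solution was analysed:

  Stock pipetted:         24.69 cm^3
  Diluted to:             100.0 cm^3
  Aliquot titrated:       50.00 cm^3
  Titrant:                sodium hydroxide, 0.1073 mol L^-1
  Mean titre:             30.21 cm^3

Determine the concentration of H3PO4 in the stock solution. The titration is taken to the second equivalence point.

0.1313 mol/L

H3PO4 + 2 NaOH → Na2HPO4 + 2 H2O
n(NaOH) = 0.03021 × 0.1073 = 3.242 × 10^-3 mol
From the 1:2 ratio, n(H3PO4) in the aliquot = 1/2 × 3.242 × 10^-3 = 1.621 × 10^-3 mol
[H3PO4]_dilute = 1.621 × 10^-3 / 0.05000 = 0.03242 mol/L
Dilution factor = 100.0 / 24.69 = 4.050
[H3PO4]_stock = 0.03242 × 4.050 = 0.1313 mol/L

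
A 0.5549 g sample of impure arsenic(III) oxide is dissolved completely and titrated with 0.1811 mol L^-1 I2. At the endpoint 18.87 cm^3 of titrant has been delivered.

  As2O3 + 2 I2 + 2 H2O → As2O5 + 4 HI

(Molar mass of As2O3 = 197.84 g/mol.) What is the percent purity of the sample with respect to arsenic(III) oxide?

60.92 %

n(I2) = 0.01887 L × 0.1811 mol/L = 3.417 × 10^-3 mol
From the 1:2 ratio, n(As2O3) = 1/2 × 3.417 × 10^-3 = 1.709 × 10^-3 mol
mass of As2O3 = 1.709 × 10^-3 × 197.84 g/mol = 0.3380 g
% As2O3 = 0.3380 / 0.5549 × 100 = 60.92 %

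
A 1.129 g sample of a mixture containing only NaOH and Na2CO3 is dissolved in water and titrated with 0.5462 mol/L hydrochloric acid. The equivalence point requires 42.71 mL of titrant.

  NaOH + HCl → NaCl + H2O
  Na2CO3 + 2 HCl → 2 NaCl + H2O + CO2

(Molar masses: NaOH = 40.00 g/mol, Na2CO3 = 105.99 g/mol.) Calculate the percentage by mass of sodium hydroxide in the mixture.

29.25 %

n(HCl) = 0.04271 × 0.5462 = 0.02333 mol
Let x = n(NaOH), y = n(Na2CO3).
Titrant: 1x + 2y = 0.02333;  mass: 40.00x + 105.99y = 1.129
Solving, x = 8.255 × 10^-3 mol, y = 7.536 × 10^-3 mol
mass of NaOH = 8.255 × 10^-3 × 40.00 = 0.3302 g
% NaOH = 0.3302 / 1.129 × 100 = 29.25 %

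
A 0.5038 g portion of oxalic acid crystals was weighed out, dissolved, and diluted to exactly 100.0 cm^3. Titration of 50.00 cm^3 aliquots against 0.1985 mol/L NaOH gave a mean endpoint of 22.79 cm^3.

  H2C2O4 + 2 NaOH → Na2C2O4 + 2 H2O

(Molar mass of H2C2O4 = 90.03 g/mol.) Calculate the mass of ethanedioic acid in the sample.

0.4073 g

n(NaOH) per titration = 0.02279 × 0.1985 = 4.524 × 10^-3 mol
From the 1:2 ratio, n(H2C2O4) in each aliquot = 1/2 × 4.524 × 10^-3 = 2.262 × 10^-3 mol
n(H2C2O4) in the whole flask = 2.262 × 10^-3 × 100.0/50.00 = 4.524 × 10^-3 mol
mass of H2C2O4 = 4.524 × 10^-3 × 90.03 = 0.4073 g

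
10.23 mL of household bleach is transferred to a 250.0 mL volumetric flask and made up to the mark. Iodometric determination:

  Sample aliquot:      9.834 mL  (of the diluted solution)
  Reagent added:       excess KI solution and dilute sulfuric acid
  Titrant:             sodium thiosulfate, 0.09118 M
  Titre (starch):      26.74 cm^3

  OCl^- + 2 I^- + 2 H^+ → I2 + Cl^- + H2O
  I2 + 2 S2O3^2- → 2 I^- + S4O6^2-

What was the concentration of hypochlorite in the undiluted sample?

3.029 M

n(S2O3^2-) = 0.02674 × 0.09118 = 2.438 × 10^-3 mol
n(I2) = n(S2O3^2-)/2 = 1.219 × 10^-3 mol
n(OCl^-) in the aliquot = 1.219 × 10^-3 mol (1:1 ratio)
[OCl^-]_dilute = 1.219 × 10^-3 / 0.009834 = 0.1240 mol/L
[OCl^-]_original = 0.1240 × 250.0/10.23 = 3.029 mol/L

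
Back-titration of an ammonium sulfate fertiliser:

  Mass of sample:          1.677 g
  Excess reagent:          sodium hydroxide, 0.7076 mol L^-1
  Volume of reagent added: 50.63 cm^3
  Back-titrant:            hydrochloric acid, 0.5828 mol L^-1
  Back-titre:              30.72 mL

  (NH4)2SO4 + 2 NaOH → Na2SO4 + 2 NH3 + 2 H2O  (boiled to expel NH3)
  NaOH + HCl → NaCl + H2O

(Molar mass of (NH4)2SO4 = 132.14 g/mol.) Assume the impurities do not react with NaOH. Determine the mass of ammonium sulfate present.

n(NaOH) added = 0.05063 × 0.7076 = 0.03583 mol
n(HCl) used in back-titration = 0.03072 × 0.5828 = 0.01790 mol
n(NaOH) left over = 0.01790 mol (1:1 ratio)
n(NaOH) consumed by analyte = 0.03583 − 0.01790 = 0.01792 mol
From the 1:2 ratio, n((NH4)2SO4) = 1/2 × 0.01792 = 8.961 × 10^-3 mol
mass of (NH4)2SO4 = 8.961 × 10^-3 × 132.14 = 1.184 g

1.184 g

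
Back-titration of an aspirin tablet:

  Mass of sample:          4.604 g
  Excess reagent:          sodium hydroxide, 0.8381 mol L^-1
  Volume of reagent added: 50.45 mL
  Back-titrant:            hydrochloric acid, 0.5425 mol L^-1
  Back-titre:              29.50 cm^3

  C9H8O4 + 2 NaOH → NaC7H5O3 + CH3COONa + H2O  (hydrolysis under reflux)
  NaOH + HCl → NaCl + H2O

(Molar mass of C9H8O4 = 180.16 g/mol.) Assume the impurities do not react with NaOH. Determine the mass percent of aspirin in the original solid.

n(NaOH) added = 0.05045 × 0.8381 = 0.04228 mol
n(HCl) used in back-titration = 0.02950 × 0.5425 = 0.01600 mol
n(NaOH) left over = 0.01600 mol (1:1 ratio)
n(NaOH) consumed by analyte = 0.04228 − 0.01600 = 0.02628 mol
From the 1:2 ratio, n(C9H8O4) = 1/2 × 0.02628 = 0.01314 mol
mass of C9H8O4 = 0.01314 × 180.16 = 2.367 g
% C9H8O4 = 2.367 / 4.604 × 100 = 51.42 %

51.42 %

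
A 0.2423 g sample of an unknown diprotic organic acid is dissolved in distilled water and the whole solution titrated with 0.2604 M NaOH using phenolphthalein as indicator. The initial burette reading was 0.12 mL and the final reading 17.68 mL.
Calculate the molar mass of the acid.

106.0 g/mol

n(NaOH) = 0.01756 L × 0.2604 mol/L = 4.573 × 10^-3 mol
From the 1:2 ratio, n(H2A) = 1/2 × 4.573 × 10^-3 = 2.286 × 10^-3 mol
M = m / n = 0.2423 g / 2.286 × 10^-3 mol = 106.0 g/mol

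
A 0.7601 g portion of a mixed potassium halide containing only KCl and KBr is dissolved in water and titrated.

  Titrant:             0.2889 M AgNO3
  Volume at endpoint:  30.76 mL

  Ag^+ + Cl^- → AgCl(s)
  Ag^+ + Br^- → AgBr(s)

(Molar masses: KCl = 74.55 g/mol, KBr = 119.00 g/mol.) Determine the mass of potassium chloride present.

0.4988 g

n(AgNO3) = 0.03076 × 0.2889 = 8.887 × 10^-3 mol
Let x = n(KCl), y = n(KBr).
Titrant: 1x + 1y = 8.887 × 10^-3;  mass: 74.55x + 119.00y = 0.7601
Solving, x = 6.691 × 10^-3 mol, y = 2.196 × 10^-3 mol
mass of KCl = 6.691 × 10^-3 × 74.55 = 0.4988 g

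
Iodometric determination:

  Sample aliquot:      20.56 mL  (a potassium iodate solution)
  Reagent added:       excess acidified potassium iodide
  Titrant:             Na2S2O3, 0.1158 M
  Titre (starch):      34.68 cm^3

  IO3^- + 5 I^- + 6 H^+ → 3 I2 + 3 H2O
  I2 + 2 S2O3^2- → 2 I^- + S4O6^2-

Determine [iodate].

0.03255 M

n(S2O3^2-) = 0.03468 × 0.1158 = 4.016 × 10^-3 mol
n(I2) = n(S2O3^2-)/2 = 2.008 × 10^-3 mol
From the 1:3 ratio, n(IO3^-) in the aliquot = 1/3 × 2.008 × 10^-3 = 6.693 × 10^-4 mol
[IO3^-] = 6.693 × 10^-4 / 0.02056 = 0.03255 mol/L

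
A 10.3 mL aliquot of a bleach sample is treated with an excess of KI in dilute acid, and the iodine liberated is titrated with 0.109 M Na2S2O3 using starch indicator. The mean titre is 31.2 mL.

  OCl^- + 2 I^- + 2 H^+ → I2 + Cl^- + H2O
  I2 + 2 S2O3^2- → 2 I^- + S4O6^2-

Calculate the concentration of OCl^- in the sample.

n(S2O3^2-) = 0.0312 × 0.109 = 3.40 × 10^-3 mol
n(I2) = n(S2O3^2-)/2 = 1.70 × 10^-3 mol
n(OCl^-) in the aliquot = 1.70 × 10^-3 mol (1:1 ratio)
[OCl^-] = 1.70 × 10^-3 / 0.0103 = 0.165 mol/L

0.165 M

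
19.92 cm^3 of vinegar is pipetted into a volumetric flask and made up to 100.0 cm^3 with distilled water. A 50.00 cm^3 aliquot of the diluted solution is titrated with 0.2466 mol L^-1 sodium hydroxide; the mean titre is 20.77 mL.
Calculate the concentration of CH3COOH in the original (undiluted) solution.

CH3COOH + NaOH → CH3COONa + H2O
n(NaOH) = 0.02077 × 0.2466 = 5.122 × 10^-3 mol
n(CH3COOH) in the aliquot = 5.122 × 10^-3 mol (1:1 ratio)
[CH3COOH]_dilute = 5.122 × 10^-3 / 0.05000 = 0.1024 mol/L
Dilution factor = 100.0 / 19.92 = 5.020
[CH3COOH]_stock = 0.1024 × 5.020 = 0.5142 mol/L

0.5142 mol/L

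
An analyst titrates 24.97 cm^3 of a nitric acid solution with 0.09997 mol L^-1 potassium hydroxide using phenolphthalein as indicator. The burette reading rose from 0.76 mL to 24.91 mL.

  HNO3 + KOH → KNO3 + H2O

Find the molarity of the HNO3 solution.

0.09669 mol/L

n(KOH) = 0.02415 L × 0.09997 mol/L = 2.414 × 10^-3 mol
n(HNO3) = 2.414 × 10^-3 mol (1:1 mole ratio)
[HNO3] = 2.414 × 10^-3 mol / 0.02497 L = 0.09669 mol/L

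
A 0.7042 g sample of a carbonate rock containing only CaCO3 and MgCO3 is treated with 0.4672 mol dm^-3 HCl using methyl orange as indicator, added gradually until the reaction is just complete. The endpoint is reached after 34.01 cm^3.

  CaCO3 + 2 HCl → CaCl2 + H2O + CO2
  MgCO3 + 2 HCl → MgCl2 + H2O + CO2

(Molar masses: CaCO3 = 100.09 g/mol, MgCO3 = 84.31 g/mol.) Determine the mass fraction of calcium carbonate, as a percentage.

30.97 %

n(HCl) = 0.03401 × 0.4672 = 0.01589 mol
Let x = n(CaCO3), y = n(MgCO3).
Titrant: 2x + 2y = 0.01589;  mass: 100.09x + 84.31y = 0.7042
Solving, x = 2.179 × 10^-3 mol, y = 5.766 × 10^-3 mol
mass of CaCO3 = 2.179 × 10^-3 × 100.09 = 0.2181 g
% CaCO3 = 0.2181 / 0.7042 × 100 = 30.97 %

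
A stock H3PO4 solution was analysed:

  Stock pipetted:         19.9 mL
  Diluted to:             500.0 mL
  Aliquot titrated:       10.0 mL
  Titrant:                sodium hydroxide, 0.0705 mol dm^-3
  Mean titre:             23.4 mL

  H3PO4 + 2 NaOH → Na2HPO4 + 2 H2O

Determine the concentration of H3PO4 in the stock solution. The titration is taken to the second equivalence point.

n(NaOH) = 0.0234 × 0.0705 = 1.65 × 10^-3 mol
From the 1:2 ratio, n(H3PO4) in the aliquot = 1/2 × 1.65 × 10^-3 = 8.25 × 10^-4 mol
[H3PO4]_dilute = 8.25 × 10^-4 / 0.0100 = 0.0825 mol/L
Dilution factor = 500.0 / 19.9 = 25.13
[H3PO4]_stock = 0.0825 × 25.13 = 2.07 mol/L

2.07 mol/L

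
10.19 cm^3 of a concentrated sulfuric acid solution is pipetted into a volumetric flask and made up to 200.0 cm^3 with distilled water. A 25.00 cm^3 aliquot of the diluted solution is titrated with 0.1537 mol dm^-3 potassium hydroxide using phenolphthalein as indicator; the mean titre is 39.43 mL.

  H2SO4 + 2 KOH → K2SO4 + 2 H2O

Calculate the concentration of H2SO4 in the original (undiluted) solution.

2.379 mol/L

n(KOH) = 0.03943 × 0.1537 = 6.060 × 10^-3 mol
From the 1:2 ratio, n(H2SO4) in the aliquot = 1/2 × 6.060 × 10^-3 = 3.030 × 10^-3 mol
[H2SO4]_dilute = 3.030 × 10^-3 / 0.02500 = 0.1212 mol/L
Dilution factor = 200.0 / 10.19 = 19.63
[H2SO4]_stock = 0.1212 × 19.63 = 2.379 mol/L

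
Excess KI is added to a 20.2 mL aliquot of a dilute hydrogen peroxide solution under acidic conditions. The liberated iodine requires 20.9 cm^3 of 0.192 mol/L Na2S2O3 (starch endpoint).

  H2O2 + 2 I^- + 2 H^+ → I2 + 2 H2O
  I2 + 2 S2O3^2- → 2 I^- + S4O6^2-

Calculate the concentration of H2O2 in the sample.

n(S2O3^2-) = 0.0209 × 0.192 = 4.01 × 10^-3 mol
n(I2) = n(S2O3^2-)/2 = 2.01 × 10^-3 mol
n(H2O2) in the aliquot = 2.01 × 10^-3 mol (1:1 ratio)
[H2O2] = 2.01 × 10^-3 / 0.0202 = 0.0993 mol/L

0.0993 mol/L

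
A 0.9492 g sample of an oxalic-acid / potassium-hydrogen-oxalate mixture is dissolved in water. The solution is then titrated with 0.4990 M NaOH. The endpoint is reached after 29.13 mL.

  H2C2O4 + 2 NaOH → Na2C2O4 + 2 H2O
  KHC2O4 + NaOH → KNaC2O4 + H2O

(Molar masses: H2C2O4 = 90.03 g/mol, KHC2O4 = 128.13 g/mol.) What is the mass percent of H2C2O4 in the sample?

n(NaOH) = 0.02913 × 0.4990 = 0.01454 mol
Let x = n(H2C2O4), y = n(KHC2O4).
Titrant: 2x + 1y = 0.01454;  mass: 90.03x + 128.13y = 0.9492
Solving, x = 5.494 × 10^-3 mol, y = 3.548 × 10^-3 mol
mass of H2C2O4 = 5.494 × 10^-3 × 90.03 = 0.4946 g
% H2C2O4 = 0.4946 / 0.9492 × 100 = 52.11 %

52.11 %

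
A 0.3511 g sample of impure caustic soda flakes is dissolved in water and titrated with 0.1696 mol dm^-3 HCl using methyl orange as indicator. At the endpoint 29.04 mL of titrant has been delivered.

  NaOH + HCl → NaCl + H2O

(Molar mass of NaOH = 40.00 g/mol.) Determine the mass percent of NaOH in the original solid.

56.11 %

n(HCl) = 0.02904 L × 0.1696 mol/L = 4.925 × 10^-3 mol
n(NaOH) = 4.925 × 10^-3 mol (1:1 ratio)
mass of NaOH = 4.925 × 10^-3 × 40.00 g/mol = 0.1970 g
% NaOH = 0.1970 / 0.3511 × 100 = 56.11 %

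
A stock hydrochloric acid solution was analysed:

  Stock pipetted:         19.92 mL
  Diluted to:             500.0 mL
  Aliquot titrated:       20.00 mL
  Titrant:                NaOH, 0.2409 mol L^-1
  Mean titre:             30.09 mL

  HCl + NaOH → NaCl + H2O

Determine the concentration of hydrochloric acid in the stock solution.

n(NaOH) = 0.03009 × 0.2409 = 7.249 × 10^-3 mol
n(HCl) in the aliquot = 7.249 × 10^-3 mol (1:1 ratio)
[HCl]_dilute = 7.249 × 10^-3 / 0.02000 = 0.3624 mol/L
Dilution factor = 500.0 / 19.92 = 25.10
[HCl]_stock = 0.3624 × 25.10 = 9.097 mol/L

9.097 mol/L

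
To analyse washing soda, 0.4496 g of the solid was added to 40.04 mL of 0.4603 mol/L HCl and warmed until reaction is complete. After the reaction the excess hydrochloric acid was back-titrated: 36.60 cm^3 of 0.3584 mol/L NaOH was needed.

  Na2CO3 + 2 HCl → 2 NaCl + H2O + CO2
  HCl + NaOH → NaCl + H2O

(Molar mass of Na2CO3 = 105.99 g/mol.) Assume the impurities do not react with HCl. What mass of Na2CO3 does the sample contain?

0.2816 g

n(HCl) added = 0.04004 × 0.4603 = 0.01843 mol
n(NaOH) used in back-titration = 0.03660 × 0.3584 = 0.01312 mol
n(HCl) left over = 0.01312 mol (1:1 ratio)
n(HCl) consumed by analyte = 0.01843 − 0.01312 = 5.313 × 10^-3 mol
From the 1:2 ratio, n(Na2CO3) = 1/2 × 5.313 × 10^-3 = 2.656 × 10^-3 mol
mass of Na2CO3 = 2.656 × 10^-3 × 105.99 = 0.2816 g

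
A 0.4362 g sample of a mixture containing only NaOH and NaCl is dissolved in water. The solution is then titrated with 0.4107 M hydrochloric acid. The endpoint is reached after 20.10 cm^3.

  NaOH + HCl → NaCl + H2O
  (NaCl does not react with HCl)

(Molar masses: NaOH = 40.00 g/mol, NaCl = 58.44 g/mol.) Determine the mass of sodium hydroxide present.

n(HCl) = 0.02010 × 0.4107 = 8.255 × 10^-3 mol
Let x = n(NaOH), y = n(NaCl).
Titrant: 1x = 8.255 × 10^-3;  mass: 40.00x + 58.44y = 0.4362
Solving, x = 8.255 × 10^-3 mol, y = 1.814 × 10^-3 mol
mass of NaOH = 8.255 × 10^-3 × 40.00 = 0.3302 g

0.3302 g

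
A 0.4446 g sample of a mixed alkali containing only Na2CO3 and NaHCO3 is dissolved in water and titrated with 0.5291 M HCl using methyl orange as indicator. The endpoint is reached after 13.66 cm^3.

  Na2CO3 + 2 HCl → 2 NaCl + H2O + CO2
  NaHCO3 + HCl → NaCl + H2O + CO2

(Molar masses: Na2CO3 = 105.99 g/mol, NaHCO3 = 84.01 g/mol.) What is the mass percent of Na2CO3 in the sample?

62.48 %

n(HCl) = 0.01366 × 0.5291 = 7.228 × 10^-3 mol
Let x = n(Na2CO3), y = n(NaHCO3).
Titrant: 2x + 1y = 7.228 × 10^-3;  mass: 105.99x + 84.01y = 0.4446
Solving, x = 2.621 × 10^-3 mol, y = 1.985 × 10^-3 mol
mass of Na2CO3 = 2.621 × 10^-3 × 105.99 = 0.2778 g
% Na2CO3 = 0.2778 / 0.4446 × 100 = 62.48 %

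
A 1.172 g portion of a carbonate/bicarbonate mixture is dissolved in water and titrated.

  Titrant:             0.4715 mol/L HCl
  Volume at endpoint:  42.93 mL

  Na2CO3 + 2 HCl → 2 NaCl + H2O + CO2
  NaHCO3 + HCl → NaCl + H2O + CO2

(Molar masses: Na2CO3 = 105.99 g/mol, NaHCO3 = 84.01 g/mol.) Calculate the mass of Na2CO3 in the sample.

0.9030 g

n(HCl) = 0.04293 × 0.4715 = 0.02024 mol
Let x = n(Na2CO3), y = n(NaHCO3).
Titrant: 2x + 1y = 0.02024;  mass: 105.99x + 84.01y = 1.172
Solving, x = 8.520 × 10^-3 mol, y = 3.202 × 10^-3 mol
mass of Na2CO3 = 8.520 × 10^-3 × 105.99 = 0.9030 g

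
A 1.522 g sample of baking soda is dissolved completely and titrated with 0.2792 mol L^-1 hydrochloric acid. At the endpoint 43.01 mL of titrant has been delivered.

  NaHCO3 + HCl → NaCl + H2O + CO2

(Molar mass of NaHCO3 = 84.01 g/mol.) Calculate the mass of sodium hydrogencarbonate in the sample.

1.009 g

n(HCl) = 0.04301 L × 0.2792 mol/L = 0.01201 mol
n(NaHCO3) = 0.01201 mol (1:1 ratio)
mass of NaHCO3 = 0.01201 × 84.01 g/mol = 1.009 g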